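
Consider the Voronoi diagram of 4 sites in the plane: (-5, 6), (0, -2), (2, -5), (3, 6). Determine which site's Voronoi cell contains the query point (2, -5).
Nearest site = (2, -5)

The Voronoi cell of site s contains exactly those query points closer to s than to any other site. Compute squared distances from q = (2, -5) to each site:
  (2 − 2)² + (-5 − -5)² = 0
  (0 − 2)² + (-2 − -5)² = 13
  (3 − 2)² + (6 − -5)² = 122
  (-5 − 2)² + (6 − -5)² = 170
Minimum is attained by (2, -5), so q lies in its Voronoi cell.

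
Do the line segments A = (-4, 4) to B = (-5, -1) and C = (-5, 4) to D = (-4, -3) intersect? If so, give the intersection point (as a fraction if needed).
Yes; intersection at (-55/12, 13/12) (t = 7/12 on AB, s = 5/12 on CD)

Parametrize AB as A + t(B − A) = (-4 + -1 t, 4 + -5 t) and CD as C + s(D − C) = (-5 + 1 s, 4 + -7 s). Solve the linear system for (t, s). Determinant = -12 ≠ 0, so a unique intersection of the containing lines exists. Solution: t = 7/12, s = 5/12 — both in [0, 1], so the segments cross. Intersection point: (-55/12, 13/12).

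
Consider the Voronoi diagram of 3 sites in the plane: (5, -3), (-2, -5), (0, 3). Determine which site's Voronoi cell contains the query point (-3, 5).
Nearest site = (0, 3)

The Voronoi cell of site s contains exactly those query points closer to s than to any other site. Compute squared distances from q = (-3, 5) to each site:
  (0 − -3)² + (3 − 5)² = 13
  (-2 − -3)² + (-5 − 5)² = 101
  (5 − -3)² + (-3 − 5)² = 128
Minimum is attained by (0, 3), so q lies in its Voronoi cell.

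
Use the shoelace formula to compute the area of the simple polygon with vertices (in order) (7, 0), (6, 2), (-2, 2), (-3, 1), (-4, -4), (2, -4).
Area = 51

Shoelace formula: Area = (1/2) |Σ_i (x_i · y_{i+1} − x_{i+1} · y_i)| (indices mod n). Compute each cross term:
  (7)(2) − (6)(0) = 14
  (6)(2) − (-2)(2) = 16
  (-2)(1) − (-3)(2) = 4
  (-3)(-4) − (-4)(1) = 16
  (-4)(-4) − (2)(-4) = 24
  (2)(0) − (7)(-4) = 28
Sum = 102, so (signed) Area = 102/2 = 51, |Area| = 51.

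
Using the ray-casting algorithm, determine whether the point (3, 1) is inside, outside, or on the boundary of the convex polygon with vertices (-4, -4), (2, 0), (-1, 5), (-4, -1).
The point (3, 1) lies strictly outside the polygon

Cast a horizontal ray to the right from the query point and count how many polygon edges it crosses (each edge strictly once or zero times, handled with the usual half-open convention). 
Parity of crossings → even ⇒ outside.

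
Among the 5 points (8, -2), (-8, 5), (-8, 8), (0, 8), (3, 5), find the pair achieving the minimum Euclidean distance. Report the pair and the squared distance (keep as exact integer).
Pair = ((-8, 5), (-8, 8)); squared distance = 9

Compute all C(5, 2) = 10 pairwise squared distances (x_i − x_j)² + (y_i − y_j)². The minimum is 9, attained by the pair ((-8, 5), (-8, 8)).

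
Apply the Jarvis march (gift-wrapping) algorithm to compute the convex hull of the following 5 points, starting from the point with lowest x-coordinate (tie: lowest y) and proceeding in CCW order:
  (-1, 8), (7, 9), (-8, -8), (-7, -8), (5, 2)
Hull (CCW) = [(-8, -8), (-7, -8), (5, 2), (7, 9), (-1, 8)]

Jarvis march: at each step, from the current hull vertex p, select the next vertex q as the point such that every other point lies strictly to the left of (or on) the directed line p → q. (Equivalently: for every other point r, the cross product (q − p) × (r − p) ≥ 0.)
Starting point (lowest x, tie lowest y): (-8, -8). Wrap until returning to start. Resulting hull: (-8, -8), (-7, -8), (5, 2), (7, 9), (-1, 8).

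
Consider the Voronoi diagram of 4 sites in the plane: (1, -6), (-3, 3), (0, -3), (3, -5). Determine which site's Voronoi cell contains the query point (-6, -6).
Nearest site = (0, -3)

The Voronoi cell of site s contains exactly those query points closer to s than to any other site. Compute squared distances from q = (-6, -6) to each site:
  (0 − -6)² + (-3 − -6)² = 45
  (1 − -6)² + (-6 − -6)² = 49
  (3 − -6)² + (-5 − -6)² = 82
  (-3 − -6)² + (3 − -6)² = 90
Minimum is attained by (0, -3), so q lies in its Voronoi cell.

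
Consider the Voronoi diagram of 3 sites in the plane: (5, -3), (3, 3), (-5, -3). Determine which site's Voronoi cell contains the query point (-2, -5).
Nearest site = (-5, -3)

The Voronoi cell of site s contains exactly those query points closer to s than to any other site. Compute squared distances from q = (-2, -5) to each site:
  (-5 − -2)² + (-3 − -5)² = 13
  (5 − -2)² + (-3 − -5)² = 53
  (3 − -2)² + (3 − -5)² = 89
Minimum is attained by (-5, -3), so q lies in its Voronoi cell.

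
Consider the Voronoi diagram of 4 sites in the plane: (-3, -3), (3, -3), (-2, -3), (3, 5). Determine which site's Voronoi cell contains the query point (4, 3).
Nearest site = (3, 5)

The Voronoi cell of site s contains exactly those query points closer to s than to any other site. Compute squared distances from q = (4, 3) to each site:
  (3 − 4)² + (5 − 3)² = 5
  (3 − 4)² + (-3 − 3)² = 37
  (-2 − 4)² + (-3 − 3)² = 72
  (-3 − 4)² + (-3 − 3)² = 85
Minimum is attained by (3, 5), so q lies in its Voronoi cell.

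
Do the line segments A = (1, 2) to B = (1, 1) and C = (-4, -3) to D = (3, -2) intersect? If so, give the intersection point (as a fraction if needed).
No (intersection of containing lines falls outside at least one segment)

Parametrize and solve: t = 30/7, s = 5/7. At least one of these is outside [0, 1], so the segments do not intersect.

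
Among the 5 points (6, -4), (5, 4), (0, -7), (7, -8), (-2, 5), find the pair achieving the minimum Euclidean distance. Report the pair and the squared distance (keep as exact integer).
Pair = ((6, -4), (7, -8)); squared distance = 17

Compute all C(5, 2) = 10 pairwise squared distances (x_i − x_j)² + (y_i − y_j)². The minimum is 17, attained by the pair ((6, -4), (7, -8)).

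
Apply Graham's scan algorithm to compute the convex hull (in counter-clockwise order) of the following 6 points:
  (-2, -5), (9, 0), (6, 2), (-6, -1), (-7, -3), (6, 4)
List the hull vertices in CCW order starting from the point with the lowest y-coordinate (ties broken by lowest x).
Hull (CCW) = [(-2, -5), (9, 0), (6, 4), (-6, -1), (-7, -3)]

Graham scan procedure:
  1. Find the pivot p₀ = point with lowest y (tie → lowest x): (-2, -5).
  2. Sort the remaining points by polar angle around p₀.
  3. Walk through sorted points, maintaining a stack; pop the top while the last three entries make a non-left turn (cross product ≤ 0).
  4. Final stack is the convex hull in CCW order: (-2, -5), (9, 0), (6, 4), (-6, -1), (-7, -3).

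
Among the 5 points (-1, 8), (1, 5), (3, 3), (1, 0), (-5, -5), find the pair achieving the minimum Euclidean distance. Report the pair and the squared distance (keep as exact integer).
Pair = ((1, 5), (3, 3)); squared distance = 8

Compute all C(5, 2) = 10 pairwise squared distances (x_i − x_j)² + (y_i − y_j)². The minimum is 8, attained by the pair ((1, 5), (3, 3)).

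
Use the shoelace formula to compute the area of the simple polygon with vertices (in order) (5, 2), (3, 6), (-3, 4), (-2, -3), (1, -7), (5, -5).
Area = 153/2

Shoelace formula: Area = (1/2) |Σ_i (x_i · y_{i+1} − x_{i+1} · y_i)| (indices mod n). Compute each cross term:
  (5)(6) − (3)(2) = 24
  (3)(4) − (-3)(6) = 30
  (-3)(-3) − (-2)(4) = 17
  (-2)(-7) − (1)(-3) = 17
  (1)(-5) − (5)(-7) = 30
  (5)(2) − (5)(-5) = 35
Sum = 153, so (signed) Area = 153/2 = 153/2, |Area| = 153/2.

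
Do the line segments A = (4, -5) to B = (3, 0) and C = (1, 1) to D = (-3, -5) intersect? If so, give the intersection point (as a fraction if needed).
No (intersection of containing lines falls outside at least one segment)

Parametrize and solve: t = 21/13, s = -9/26. At least one of these is outside [0, 1], so the segments do not intersect.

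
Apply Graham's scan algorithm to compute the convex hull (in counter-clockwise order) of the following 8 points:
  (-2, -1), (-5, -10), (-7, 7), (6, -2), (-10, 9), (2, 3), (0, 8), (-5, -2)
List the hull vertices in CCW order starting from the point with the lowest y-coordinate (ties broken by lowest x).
Hull (CCW) = [(-5, -10), (6, -2), (0, 8), (-10, 9)]

Graham scan procedure:
  1. Find the pivot p₀ = point with lowest y (tie → lowest x): (-5, -10).
  2. Sort the remaining points by polar angle around p₀.
  3. Walk through sorted points, maintaining a stack; pop the top while the last three entries make a non-left turn (cross product ≤ 0).
  4. Final stack is the convex hull in CCW order: (-5, -10), (6, -2), (0, 8), (-10, 9).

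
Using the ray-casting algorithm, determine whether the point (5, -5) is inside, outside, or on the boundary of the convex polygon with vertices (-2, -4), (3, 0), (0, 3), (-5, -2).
The point (5, -5) lies strictly outside the polygon

Cast a horizontal ray to the right from the query point and count how many polygon edges it crosses (each edge strictly once or zero times, handled with the usual half-open convention). 
Parity of crossings → even ⇒ outside.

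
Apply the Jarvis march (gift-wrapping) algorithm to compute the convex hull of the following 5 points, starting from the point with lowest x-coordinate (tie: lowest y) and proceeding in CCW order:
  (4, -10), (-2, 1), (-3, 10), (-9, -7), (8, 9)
Hull (CCW) = [(-9, -7), (4, -10), (8, 9), (-3, 10)]

Jarvis march: at each step, from the current hull vertex p, select the next vertex q as the point such that every other point lies strictly to the left of (or on) the directed line p → q. (Equivalently: for every other point r, the cross product (q − p) × (r − p) ≥ 0.)
Starting point (lowest x, tie lowest y): (-9, -7). Wrap until returning to start. Resulting hull: (-9, -7), (4, -10), (8, 9), (-3, 10).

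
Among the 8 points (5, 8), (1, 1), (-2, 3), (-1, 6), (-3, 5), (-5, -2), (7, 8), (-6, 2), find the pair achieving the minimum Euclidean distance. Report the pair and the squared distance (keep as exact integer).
Pair = ((5, 8), (7, 8)); squared distance = 4

Compute all C(8, 2) = 28 pairwise squared distances (x_i − x_j)² + (y_i − y_j)². The minimum is 4, attained by the pair ((5, 8), (7, 8)).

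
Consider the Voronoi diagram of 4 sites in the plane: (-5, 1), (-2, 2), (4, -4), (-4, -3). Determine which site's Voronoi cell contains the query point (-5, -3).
Nearest site = (-4, -3)

The Voronoi cell of site s contains exactly those query points closer to s than to any other site. Compute squared distances from q = (-5, -3) to each site:
  (-4 − -5)² + (-3 − -3)² = 1
  (-5 − -5)² + (1 − -3)² = 16
  (-2 − -5)² + (2 − -3)² = 34
  (4 − -5)² + (-4 − -3)² = 82
Minimum is attained by (-4, -3), so q lies in its Voronoi cell.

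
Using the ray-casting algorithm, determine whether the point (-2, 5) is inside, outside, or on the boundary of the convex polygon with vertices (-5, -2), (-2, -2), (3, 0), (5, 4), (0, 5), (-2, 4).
The point (-2, 5) lies strictly outside the polygon

Cast a horizontal ray to the right from the query point and count how many polygon edges it crosses (each edge strictly once or zero times, handled with the usual half-open convention). 
Parity of crossings → even ⇒ outside.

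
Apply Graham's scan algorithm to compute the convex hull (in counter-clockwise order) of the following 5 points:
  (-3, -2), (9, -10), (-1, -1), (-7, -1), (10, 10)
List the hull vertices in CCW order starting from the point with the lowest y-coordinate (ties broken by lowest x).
Hull (CCW) = [(9, -10), (10, 10), (-7, -1)]

Graham scan procedure:
  1. Find the pivot p₀ = point with lowest y (tie → lowest x): (9, -10).
  2. Sort the remaining points by polar angle around p₀.
  3. Walk through sorted points, maintaining a stack; pop the top while the last three entries make a non-left turn (cross product ≤ 0).
  4. Final stack is the convex hull in CCW order: (9, -10), (10, 10), (-7, -1).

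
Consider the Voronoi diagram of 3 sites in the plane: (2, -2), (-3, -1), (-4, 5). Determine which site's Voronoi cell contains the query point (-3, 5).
Nearest site = (-4, 5)

The Voronoi cell of site s contains exactly those query points closer to s than to any other site. Compute squared distances from q = (-3, 5) to each site:
  (-4 − -3)² + (5 − 5)² = 1
  (-3 − -3)² + (-1 − 5)² = 36
  (2 − -3)² + (-2 − 5)² = 74
Minimum is attained by (-4, 5), so q lies in its Voronoi cell.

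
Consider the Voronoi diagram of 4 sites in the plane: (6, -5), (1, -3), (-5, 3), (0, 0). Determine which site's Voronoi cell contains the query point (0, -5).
Nearest site = (1, -3)

The Voronoi cell of site s contains exactly those query points closer to s than to any other site. Compute squared distances from q = (0, -5) to each site:
  (1 − 0)² + (-3 − -5)² = 5
  (0 − 0)² + (0 − -5)² = 25
  (6 − 0)² + (-5 − -5)² = 36
  (-5 − 0)² + (3 − -5)² = 89
Minimum is attained by (1, -3), so q lies in its Voronoi cell.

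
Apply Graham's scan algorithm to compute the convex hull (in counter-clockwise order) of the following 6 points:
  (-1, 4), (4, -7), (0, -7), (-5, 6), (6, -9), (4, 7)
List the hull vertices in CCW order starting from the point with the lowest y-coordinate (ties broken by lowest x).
Hull (CCW) = [(6, -9), (4, 7), (-5, 6), (0, -7)]

Graham scan procedure:
  1. Find the pivot p₀ = point with lowest y (tie → lowest x): (6, -9).
  2. Sort the remaining points by polar angle around p₀.
  3. Walk through sorted points, maintaining a stack; pop the top while the last three entries make a non-left turn (cross product ≤ 0).
  4. Final stack is the convex hull in CCW order: (6, -9), (4, 7), (-5, 6), (0, -7).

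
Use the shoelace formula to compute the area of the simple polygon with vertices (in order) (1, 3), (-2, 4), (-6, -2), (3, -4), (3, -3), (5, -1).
Area = 99/2

Shoelace formula: Area = (1/2) |Σ_i (x_i · y_{i+1} − x_{i+1} · y_i)| (indices mod n). Compute each cross term:
  (1)(4) − (-2)(3) = 10
  (-2)(-2) − (-6)(4) = 28
  (-6)(-4) − (3)(-2) = 30
  (3)(-3) − (3)(-4) = 3
  (3)(-1) − (5)(-3) = 12
  (5)(3) − (1)(-1) = 16
Sum = 99, so (signed) Area = 99/2 = 99/2, |Area| = 99/2.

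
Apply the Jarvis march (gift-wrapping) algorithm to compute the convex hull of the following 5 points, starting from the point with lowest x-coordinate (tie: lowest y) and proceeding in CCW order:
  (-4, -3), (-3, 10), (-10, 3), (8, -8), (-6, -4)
Hull (CCW) = [(-10, 3), (-6, -4), (8, -8), (-3, 10)]

Jarvis march: at each step, from the current hull vertex p, select the next vertex q as the point such that every other point lies strictly to the left of (or on) the directed line p → q. (Equivalently: for every other point r, the cross product (q − p) × (r − p) ≥ 0.)
Starting point (lowest x, tie lowest y): (-10, 3). Wrap until returning to start. Resulting hull: (-10, 3), (-6, -4), (8, -8), (-3, 10).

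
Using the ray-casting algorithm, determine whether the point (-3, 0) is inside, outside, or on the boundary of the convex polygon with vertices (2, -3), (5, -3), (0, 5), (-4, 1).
The point (-3, 0) lies strictly outside the polygon

Cast a horizontal ray to the right from the query point and count how many polygon edges it crosses (each edge strictly once or zero times, handled with the usual half-open convention). 
Parity of crossings → even ⇒ outside.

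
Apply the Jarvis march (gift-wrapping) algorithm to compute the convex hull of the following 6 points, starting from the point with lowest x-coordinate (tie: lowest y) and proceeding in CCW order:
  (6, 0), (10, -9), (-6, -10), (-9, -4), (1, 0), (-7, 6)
Hull (CCW) = [(-9, -4), (-6, -10), (10, -9), (6, 0), (-7, 6)]

Jarvis march: at each step, from the current hull vertex p, select the next vertex q as the point such that every other point lies strictly to the left of (or on) the directed line p → q. (Equivalently: for every other point r, the cross product (q − p) × (r − p) ≥ 0.)
Starting point (lowest x, tie lowest y): (-9, -4). Wrap until returning to start. Resulting hull: (-9, -4), (-6, -10), (10, -9), (6, 0), (-7, 6).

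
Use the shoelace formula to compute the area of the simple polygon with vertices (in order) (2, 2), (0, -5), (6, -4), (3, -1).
Area = 17

Shoelace formula: Area = (1/2) |Σ_i (x_i · y_{i+1} − x_{i+1} · y_i)| (indices mod n). Compute each cross term:
  (2)(-5) − (0)(2) = -10
  (0)(-4) − (6)(-5) = 30
  (6)(-1) − (3)(-4) = 6
  (3)(2) − (2)(-1) = 8
Sum = 34, so (signed) Area = 34/2 = 17, |Area| = 17.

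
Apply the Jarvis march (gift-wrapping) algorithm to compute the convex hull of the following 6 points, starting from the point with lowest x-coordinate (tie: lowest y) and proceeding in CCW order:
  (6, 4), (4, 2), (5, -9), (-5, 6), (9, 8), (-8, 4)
Hull (CCW) = [(-8, 4), (5, -9), (9, 8), (-5, 6)]

Jarvis march: at each step, from the current hull vertex p, select the next vertex q as the point such that every other point lies strictly to the left of (or on) the directed line p → q. (Equivalently: for every other point r, the cross product (q − p) × (r − p) ≥ 0.)
Starting point (lowest x, tie lowest y): (-8, 4). Wrap until returning to start. Resulting hull: (-8, 4), (5, -9), (9, 8), (-5, 6).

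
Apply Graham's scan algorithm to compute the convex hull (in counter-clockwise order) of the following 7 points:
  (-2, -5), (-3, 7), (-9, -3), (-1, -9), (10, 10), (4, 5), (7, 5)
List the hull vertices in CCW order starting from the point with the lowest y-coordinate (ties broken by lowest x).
Hull (CCW) = [(-1, -9), (10, 10), (-3, 7), (-9, -3)]

Graham scan procedure:
  1. Find the pivot p₀ = point with lowest y (tie → lowest x): (-1, -9).
  2. Sort the remaining points by polar angle around p₀.
  3. Walk through sorted points, maintaining a stack; pop the top while the last three entries make a non-left turn (cross product ≤ 0).
  4. Final stack is the convex hull in CCW order: (-1, -9), (10, 10), (-3, 7), (-9, -3).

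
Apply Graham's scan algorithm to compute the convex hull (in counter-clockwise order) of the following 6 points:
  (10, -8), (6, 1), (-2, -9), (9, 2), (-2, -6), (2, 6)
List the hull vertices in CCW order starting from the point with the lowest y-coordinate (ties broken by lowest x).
Hull (CCW) = [(-2, -9), (10, -8), (9, 2), (2, 6), (-2, -6)]

Graham scan procedure:
  1. Find the pivot p₀ = point with lowest y (tie → lowest x): (-2, -9).
  2. Sort the remaining points by polar angle around p₀.
  3. Walk through sorted points, maintaining a stack; pop the top while the last three entries make a non-left turn (cross product ≤ 0).
  4. Final stack is the convex hull in CCW order: (-2, -9), (10, -8), (9, 2), (2, 6), (-2, -6).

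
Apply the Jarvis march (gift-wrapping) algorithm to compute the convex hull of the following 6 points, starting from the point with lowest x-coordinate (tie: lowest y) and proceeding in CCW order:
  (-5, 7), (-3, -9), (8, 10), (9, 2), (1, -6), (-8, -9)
Hull (CCW) = [(-8, -9), (-3, -9), (1, -6), (9, 2), (8, 10), (-5, 7)]

Jarvis march: at each step, from the current hull vertex p, select the next vertex q as the point such that every other point lies strictly to the left of (or on) the directed line p → q. (Equivalently: for every other point r, the cross product (q − p) × (r − p) ≥ 0.)
Starting point (lowest x, tie lowest y): (-8, -9). Wrap until returning to start. Resulting hull: (-8, -9), (-3, -9), (1, -6), (9, 2), (8, 10), (-5, 7).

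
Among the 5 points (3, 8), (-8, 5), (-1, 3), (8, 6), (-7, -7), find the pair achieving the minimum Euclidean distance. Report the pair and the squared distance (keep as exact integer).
Pair = ((3, 8), (8, 6)); squared distance = 29

Compute all C(5, 2) = 10 pairwise squared distances (x_i − x_j)² + (y_i − y_j)². The minimum is 29, attained by the pair ((3, 8), (8, 6)).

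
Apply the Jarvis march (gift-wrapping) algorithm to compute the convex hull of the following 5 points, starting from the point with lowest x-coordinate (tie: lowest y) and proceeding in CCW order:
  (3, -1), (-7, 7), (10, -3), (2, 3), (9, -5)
Hull (CCW) = [(-7, 7), (3, -1), (9, -5), (10, -3), (2, 3)]

Jarvis march: at each step, from the current hull vertex p, select the next vertex q as the point such that every other point lies strictly to the left of (or on) the directed line p → q. (Equivalently: for every other point r, the cross product (q − p) × (r − p) ≥ 0.)
Starting point (lowest x, tie lowest y): (-7, 7). Wrap until returning to start. Resulting hull: (-7, 7), (3, -1), (9, -5), (10, -3), (2, 3).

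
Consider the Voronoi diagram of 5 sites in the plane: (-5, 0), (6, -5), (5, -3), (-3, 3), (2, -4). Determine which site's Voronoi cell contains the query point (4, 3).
Nearest site = (5, -3)

The Voronoi cell of site s contains exactly those query points closer to s than to any other site. Compute squared distances from q = (4, 3) to each site:
  (5 − 4)² + (-3 − 3)² = 37
  (-3 − 4)² + (3 − 3)² = 49
  (2 − 4)² + (-4 − 3)² = 53
  (6 − 4)² + (-5 − 3)² = 68
  (-5 − 4)² + (0 − 3)² = 90
Minimum is attained by (5, -3), so q lies in its Voronoi cell.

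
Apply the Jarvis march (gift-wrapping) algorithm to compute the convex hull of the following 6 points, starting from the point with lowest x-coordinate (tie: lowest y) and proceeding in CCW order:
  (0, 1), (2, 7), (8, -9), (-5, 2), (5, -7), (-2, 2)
Hull (CCW) = [(-5, 2), (5, -7), (8, -9), (2, 7)]

Jarvis march: at each step, from the current hull vertex p, select the next vertex q as the point such that every other point lies strictly to the left of (or on) the directed line p → q. (Equivalently: for every other point r, the cross product (q − p) × (r − p) ≥ 0.)
Starting point (lowest x, tie lowest y): (-5, 2). Wrap until returning to start. Resulting hull: (-5, 2), (5, -7), (8, -9), (2, 7).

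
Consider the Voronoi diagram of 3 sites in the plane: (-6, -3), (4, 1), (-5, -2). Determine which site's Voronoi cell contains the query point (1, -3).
Nearest site = (4, 1)

The Voronoi cell of site s contains exactly those query points closer to s than to any other site. Compute squared distances from q = (1, -3) to each site:
  (4 − 1)² + (1 − -3)² = 25
  (-5 − 1)² + (-2 − -3)² = 37
  (-6 − 1)² + (-3 − -3)² = 49
Minimum is attained by (4, 1), so q lies in its Voronoi cell.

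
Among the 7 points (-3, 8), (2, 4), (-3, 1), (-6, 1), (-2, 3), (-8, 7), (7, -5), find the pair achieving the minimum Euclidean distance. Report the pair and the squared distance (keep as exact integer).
Pair = ((-3, 1), (-2, 3)); squared distance = 5

Compute all C(7, 2) = 21 pairwise squared distances (x_i − x_j)² + (y_i − y_j)². The minimum is 5, attained by the pair ((-3, 1), (-2, 3)).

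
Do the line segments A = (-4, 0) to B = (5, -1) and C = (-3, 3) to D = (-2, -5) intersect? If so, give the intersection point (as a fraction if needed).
Yes; intersection at (-185/71, -11/71) (t = 11/71 on AB, s = 28/71 on CD)

Parametrize AB as A + t(B − A) = (-4 + 9 t, 0 + -1 t) and CD as C + s(D − C) = (-3 + 1 s, 3 + -8 s). Solve the linear system for (t, s). Determinant = 71 ≠ 0, so a unique intersection of the containing lines exists. Solution: t = 11/71, s = 28/71 — both in [0, 1], so the segments cross. Intersection point: (-185/71, -11/71).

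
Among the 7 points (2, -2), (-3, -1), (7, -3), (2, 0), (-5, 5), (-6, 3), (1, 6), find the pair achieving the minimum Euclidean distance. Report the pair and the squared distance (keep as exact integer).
Pair = ((2, -2), (2, 0)); squared distance = 4

Compute all C(7, 2) = 21 pairwise squared distances (x_i − x_j)² + (y_i − y_j)². The minimum is 4, attained by the pair ((2, -2), (2, 0)).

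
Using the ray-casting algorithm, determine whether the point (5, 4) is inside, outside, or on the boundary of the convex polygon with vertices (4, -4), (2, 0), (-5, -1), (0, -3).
The point (5, 4) lies strictly outside the polygon

Cast a horizontal ray to the right from the query point and count how many polygon edges it crosses (each edge strictly once or zero times, handled with the usual half-open convention). 
Parity of crossings → even ⇒ outside.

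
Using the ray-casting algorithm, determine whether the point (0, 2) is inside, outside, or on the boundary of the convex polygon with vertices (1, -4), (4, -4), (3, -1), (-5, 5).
The point (0, 2) lies strictly outside the polygon

Cast a horizontal ray to the right from the query point and count how many polygon edges it crosses (each edge strictly once or zero times, handled with the usual half-open convention). 
Parity of crossings → even ⇒ outside.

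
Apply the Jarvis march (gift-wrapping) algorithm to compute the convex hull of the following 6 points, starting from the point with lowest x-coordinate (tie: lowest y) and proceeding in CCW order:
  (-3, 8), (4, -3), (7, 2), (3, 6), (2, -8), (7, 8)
Hull (CCW) = [(-3, 8), (2, -8), (7, 2), (7, 8)]

Jarvis march: at each step, from the current hull vertex p, select the next vertex q as the point such that every other point lies strictly to the left of (or on) the directed line p → q. (Equivalently: for every other point r, the cross product (q − p) × (r − p) ≥ 0.)
Starting point (lowest x, tie lowest y): (-3, 8). Wrap until returning to start. Resulting hull: (-3, 8), (2, -8), (7, 2), (7, 8).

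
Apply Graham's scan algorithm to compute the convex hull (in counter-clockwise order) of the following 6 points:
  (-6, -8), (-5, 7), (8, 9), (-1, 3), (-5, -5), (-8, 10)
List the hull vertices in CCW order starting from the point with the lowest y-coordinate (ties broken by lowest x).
Hull (CCW) = [(-6, -8), (8, 9), (-8, 10)]

Graham scan procedure:
  1. Find the pivot p₀ = point with lowest y (tie → lowest x): (-6, -8).
  2. Sort the remaining points by polar angle around p₀.
  3. Walk through sorted points, maintaining a stack; pop the top while the last three entries make a non-left turn (cross product ≤ 0).
  4. Final stack is the convex hull in CCW order: (-6, -8), (8, 9), (-8, 10).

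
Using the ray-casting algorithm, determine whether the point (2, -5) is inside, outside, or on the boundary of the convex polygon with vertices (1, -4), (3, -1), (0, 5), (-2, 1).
The point (2, -5) lies strictly outside the polygon

Cast a horizontal ray to the right from the query point and count how many polygon edges it crosses (each edge strictly once or zero times, handled with the usual half-open convention). 
Parity of crossings → even ⇒ outside.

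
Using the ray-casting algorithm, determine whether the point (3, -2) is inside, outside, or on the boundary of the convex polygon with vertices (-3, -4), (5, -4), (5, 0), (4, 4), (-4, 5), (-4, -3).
The point (3, -2) lies strictly inside the polygon

Cast a horizontal ray to the right from the query point and count how many polygon edges it crosses (each edge strictly once or zero times, handled with the usual half-open convention). 
Parity of crossings → odd ⇒ inside.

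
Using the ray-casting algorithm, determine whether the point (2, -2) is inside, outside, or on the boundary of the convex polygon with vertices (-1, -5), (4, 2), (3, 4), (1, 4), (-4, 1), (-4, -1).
The point (2, -2) lies strictly outside the polygon

Cast a horizontal ray to the right from the query point and count how many polygon edges it crosses (each edge strictly once or zero times, handled with the usual half-open convention). 
Parity of crossings → even ⇒ outside.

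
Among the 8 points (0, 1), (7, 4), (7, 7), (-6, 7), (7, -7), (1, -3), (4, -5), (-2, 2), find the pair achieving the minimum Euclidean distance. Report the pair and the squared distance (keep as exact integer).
Pair = ((0, 1), (-2, 2)); squared distance = 5

Compute all C(8, 2) = 28 pairwise squared distances (x_i − x_j)² + (y_i − y_j)². The minimum is 5, attained by the pair ((0, 1), (-2, 2)).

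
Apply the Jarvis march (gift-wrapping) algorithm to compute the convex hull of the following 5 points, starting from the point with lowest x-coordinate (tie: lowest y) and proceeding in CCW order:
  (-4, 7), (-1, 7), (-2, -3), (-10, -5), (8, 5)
Hull (CCW) = [(-10, -5), (-2, -3), (8, 5), (-1, 7), (-4, 7)]

Jarvis march: at each step, from the current hull vertex p, select the next vertex q as the point such that every other point lies strictly to the left of (or on) the directed line p → q. (Equivalently: for every other point r, the cross product (q − p) × (r − p) ≥ 0.)
Starting point (lowest x, tie lowest y): (-10, -5). Wrap until returning to start. Resulting hull: (-10, -5), (-2, -3), (8, 5), (-1, 7), (-4, 7).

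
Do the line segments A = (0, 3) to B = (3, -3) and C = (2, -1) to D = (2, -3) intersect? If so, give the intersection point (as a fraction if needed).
Yes; intersection at (2, -1) (t = 2/3 on AB, s = 0 on CD)

Parametrize AB as A + t(B − A) = (0 + 3 t, 3 + -6 t) and CD as C + s(D − C) = (2 + 0 s, -1 + -2 s). Solve the linear system for (t, s). Determinant = 6 ≠ 0, so a unique intersection of the containing lines exists. Solution: t = 2/3, s = 0 — both in [0, 1], so the segments cross. Intersection point: (2, -1).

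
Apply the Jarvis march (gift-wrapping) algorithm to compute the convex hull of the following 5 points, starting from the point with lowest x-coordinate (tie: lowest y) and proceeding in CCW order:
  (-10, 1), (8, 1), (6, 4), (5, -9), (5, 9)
Hull (CCW) = [(-10, 1), (5, -9), (8, 1), (5, 9)]

Jarvis march: at each step, from the current hull vertex p, select the next vertex q as the point such that every other point lies strictly to the left of (or on) the directed line p → q. (Equivalently: for every other point r, the cross product (q − p) × (r − p) ≥ 0.)
Starting point (lowest x, tie lowest y): (-10, 1). Wrap until returning to start. Resulting hull: (-10, 1), (5, -9), (8, 1), (5, 9).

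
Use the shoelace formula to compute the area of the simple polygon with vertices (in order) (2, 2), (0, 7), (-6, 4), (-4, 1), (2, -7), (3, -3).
Area = 119/2

Shoelace formula: Area = (1/2) |Σ_i (x_i · y_{i+1} − x_{i+1} · y_i)| (indices mod n). Compute each cross term:
  (2)(7) − (0)(2) = 14
  (0)(4) − (-6)(7) = 42
  (-6)(1) − (-4)(4) = 10
  (-4)(-7) − (2)(1) = 26
  (2)(-3) − (3)(-7) = 15
  (3)(2) − (2)(-3) = 12
Sum = 119, so (signed) Area = 119/2 = 119/2, |Area| = 119/2.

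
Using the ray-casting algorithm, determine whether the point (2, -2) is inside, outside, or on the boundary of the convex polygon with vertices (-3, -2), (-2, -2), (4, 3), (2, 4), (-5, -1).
The point (2, -2) lies strictly outside the polygon

Cast a horizontal ray to the right from the query point and count how many polygon edges it crosses (each edge strictly once or zero times, handled with the usual half-open convention). 
Parity of crossings → even ⇒ outside.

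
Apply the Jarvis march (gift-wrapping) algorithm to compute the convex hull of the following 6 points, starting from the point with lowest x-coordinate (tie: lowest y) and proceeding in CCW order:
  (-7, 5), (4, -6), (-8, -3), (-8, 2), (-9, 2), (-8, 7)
Hull (CCW) = [(-9, 2), (-8, -3), (4, -6), (-8, 7)]

Jarvis march: at each step, from the current hull vertex p, select the next vertex q as the point such that every other point lies strictly to the left of (or on) the directed line p → q. (Equivalently: for every other point r, the cross product (q − p) × (r − p) ≥ 0.)
Starting point (lowest x, tie lowest y): (-9, 2). Wrap until returning to start. Resulting hull: (-9, 2), (-8, -3), (4, -6), (-8, 7).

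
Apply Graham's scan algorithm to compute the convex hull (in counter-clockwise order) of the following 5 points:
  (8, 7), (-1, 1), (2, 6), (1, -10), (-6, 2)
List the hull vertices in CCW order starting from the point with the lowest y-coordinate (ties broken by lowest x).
Hull (CCW) = [(1, -10), (8, 7), (2, 6), (-6, 2)]

Graham scan procedure:
  1. Find the pivot p₀ = point with lowest y (tie → lowest x): (1, -10).
  2. Sort the remaining points by polar angle around p₀.
  3. Walk through sorted points, maintaining a stack; pop the top while the last three entries make a non-left turn (cross product ≤ 0).
  4. Final stack is the convex hull in CCW order: (1, -10), (8, 7), (2, 6), (-6, 2).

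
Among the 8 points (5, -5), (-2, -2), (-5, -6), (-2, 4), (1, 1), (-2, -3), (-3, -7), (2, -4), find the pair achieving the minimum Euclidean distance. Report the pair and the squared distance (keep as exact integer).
Pair = ((-2, -2), (-2, -3)); squared distance = 1

Compute all C(8, 2) = 28 pairwise squared distances (x_i − x_j)² + (y_i − y_j)². The minimum is 1, attained by the pair ((-2, -2), (-2, -3)).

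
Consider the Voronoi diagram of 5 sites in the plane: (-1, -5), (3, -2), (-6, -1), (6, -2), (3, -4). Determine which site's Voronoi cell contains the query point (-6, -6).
Nearest site = (-6, -1)

The Voronoi cell of site s contains exactly those query points closer to s than to any other site. Compute squared distances from q = (-6, -6) to each site:
  (-6 − -6)² + (-1 − -6)² = 25
  (-1 − -6)² + (-5 − -6)² = 26
  (3 − -6)² + (-4 − -6)² = 85
  (3 − -6)² + (-2 − -6)² = 97
  (6 − -6)² + (-2 − -6)² = 160
Minimum is attained by (-6, -1), so q lies in its Voronoi cell.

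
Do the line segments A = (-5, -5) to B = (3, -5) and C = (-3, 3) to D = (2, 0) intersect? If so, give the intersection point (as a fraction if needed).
No (intersection of containing lines falls outside at least one segment)

Parametrize and solve: t = 23/12, s = 8/3. At least one of these is outside [0, 1], so the segments do not intersect.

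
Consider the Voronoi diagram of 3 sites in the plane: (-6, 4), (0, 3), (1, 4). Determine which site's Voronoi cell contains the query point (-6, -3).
Nearest site = (-6, 4)

The Voronoi cell of site s contains exactly those query points closer to s than to any other site. Compute squared distances from q = (-6, -3) to each site:
  (-6 − -6)² + (4 − -3)² = 49
  (0 − -6)² + (3 − -3)² = 72
  (1 − -6)² + (4 − -3)² = 98
Minimum is attained by (-6, 4), so q lies in its Voronoi cell.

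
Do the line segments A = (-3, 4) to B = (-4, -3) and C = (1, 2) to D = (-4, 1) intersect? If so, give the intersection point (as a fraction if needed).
Yes; intersection at (-58/17, 19/17) (t = 7/17 on AB, s = 15/17 on CD)

Parametrize AB as A + t(B − A) = (-3 + -1 t, 4 + -7 t) and CD as C + s(D − C) = (1 + -5 s, 2 + -1 s). Solve the linear system for (t, s). Determinant = 34 ≠ 0, so a unique intersection of the containing lines exists. Solution: t = 7/17, s = 15/17 — both in [0, 1], so the segments cross. Intersection point: (-58/17, 19/17).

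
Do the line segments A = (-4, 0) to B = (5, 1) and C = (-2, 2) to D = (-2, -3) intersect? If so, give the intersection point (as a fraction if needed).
Yes; intersection at (-2, 2/9) (t = 2/9 on AB, s = 16/45 on CD)

Parametrize AB as A + t(B − A) = (-4 + 9 t, 0 + 1 t) and CD as C + s(D − C) = (-2 + 0 s, 2 + -5 s). Solve the linear system for (t, s). Determinant = 45 ≠ 0, so a unique intersection of the containing lines exists. Solution: t = 2/9, s = 16/45 — both in [0, 1], so the segments cross. Intersection point: (-2, 2/9).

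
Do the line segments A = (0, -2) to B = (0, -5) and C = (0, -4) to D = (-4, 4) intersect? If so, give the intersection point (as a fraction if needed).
Yes; intersection at (0, -4) (t = 2/3 on AB, s = 0 on CD)

Parametrize AB as A + t(B − A) = (0 + 0 t, -2 + -3 t) and CD as C + s(D − C) = (0 + -4 s, -4 + 8 s). Solve the linear system for (t, s). Determinant = 12 ≠ 0, so a unique intersection of the containing lines exists. Solution: t = 2/3, s = 0 — both in [0, 1], so the segments cross. Intersection point: (0, -4).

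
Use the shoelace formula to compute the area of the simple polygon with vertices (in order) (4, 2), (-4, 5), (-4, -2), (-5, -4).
Area = 34

Shoelace formula: Area = (1/2) |Σ_i (x_i · y_{i+1} − x_{i+1} · y_i)| (indices mod n). Compute each cross term:
  (4)(5) − (-4)(2) = 28
  (-4)(-2) − (-4)(5) = 28
  (-4)(-4) − (-5)(-2) = 6
  (-5)(2) − (4)(-4) = 6
Sum = 68, so (signed) Area = 68/2 = 34, |Area| = 34.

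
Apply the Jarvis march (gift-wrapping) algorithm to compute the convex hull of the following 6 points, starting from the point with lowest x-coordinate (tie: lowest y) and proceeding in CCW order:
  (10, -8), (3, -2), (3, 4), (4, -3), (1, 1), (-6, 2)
Hull (CCW) = [(-6, 2), (10, -8), (3, 4)]

Jarvis march: at each step, from the current hull vertex p, select the next vertex q as the point such that every other point lies strictly to the left of (or on) the directed line p → q. (Equivalently: for every other point r, the cross product (q − p) × (r − p) ≥ 0.)
Starting point (lowest x, tie lowest y): (-6, 2). Wrap until returning to start. Resulting hull: (-6, 2), (10, -8), (3, 4).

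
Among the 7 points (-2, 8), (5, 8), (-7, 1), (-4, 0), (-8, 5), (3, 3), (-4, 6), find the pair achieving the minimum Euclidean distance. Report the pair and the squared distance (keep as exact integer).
Pair = ((-2, 8), (-4, 6)); squared distance = 8

Compute all C(7, 2) = 21 pairwise squared distances (x_i − x_j)² + (y_i − y_j)². The minimum is 8, attained by the pair ((-2, 8), (-4, 6)).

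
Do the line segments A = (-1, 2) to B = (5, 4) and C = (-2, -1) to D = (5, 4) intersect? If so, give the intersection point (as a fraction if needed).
Yes; intersection at (5, 4) (t = 1 on AB, s = 1 on CD)

Parametrize AB as A + t(B − A) = (-1 + 6 t, 2 + 2 t) and CD as C + s(D − C) = (-2 + 7 s, -1 + 5 s). Solve the linear system for (t, s). Determinant = -16 ≠ 0, so a unique intersection of the containing lines exists. Solution: t = 1, s = 1 — both in [0, 1], so the segments cross. Intersection point: (5, 4).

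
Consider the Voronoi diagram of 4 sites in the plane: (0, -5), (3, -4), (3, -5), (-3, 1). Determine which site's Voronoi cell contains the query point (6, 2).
Nearest site = (3, -4)

The Voronoi cell of site s contains exactly those query points closer to s than to any other site. Compute squared distances from q = (6, 2) to each site:
  (3 − 6)² + (-4 − 2)² = 45
  (3 − 6)² + (-5 − 2)² = 58
  (-3 − 6)² + (1 − 2)² = 82
  (0 − 6)² + (-5 − 2)² = 85
Minimum is attained by (3, -4), so q lies in its Voronoi cell.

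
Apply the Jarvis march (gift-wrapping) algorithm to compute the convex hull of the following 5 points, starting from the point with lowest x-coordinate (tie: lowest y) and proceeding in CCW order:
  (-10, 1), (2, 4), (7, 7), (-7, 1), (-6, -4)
Hull (CCW) = [(-10, 1), (-6, -4), (7, 7)]

Jarvis march: at each step, from the current hull vertex p, select the next vertex q as the point such that every other point lies strictly to the left of (or on) the directed line p → q. (Equivalently: for every other point r, the cross product (q − p) × (r − p) ≥ 0.)
Starting point (lowest x, tie lowest y): (-10, 1). Wrap until returning to start. Resulting hull: (-10, 1), (-6, -4), (7, 7).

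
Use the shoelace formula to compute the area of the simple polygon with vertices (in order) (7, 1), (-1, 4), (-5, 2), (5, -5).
Area = 51

Shoelace formula: Area = (1/2) |Σ_i (x_i · y_{i+1} − x_{i+1} · y_i)| (indices mod n). Compute each cross term:
  (7)(4) − (-1)(1) = 29
  (-1)(2) − (-5)(4) = 18
  (-5)(-5) − (5)(2) = 15
  (5)(1) − (7)(-5) = 40
Sum = 102, so (signed) Area = 102/2 = 51, |Area| = 51.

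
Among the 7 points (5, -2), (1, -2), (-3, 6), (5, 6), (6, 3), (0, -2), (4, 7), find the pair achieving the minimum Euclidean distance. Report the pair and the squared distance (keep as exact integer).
Pair = ((1, -2), (0, -2)); squared distance = 1

Compute all C(7, 2) = 21 pairwise squared distances (x_i − x_j)² + (y_i − y_j)². The minimum is 1, attained by the pair ((1, -2), (0, -2)).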